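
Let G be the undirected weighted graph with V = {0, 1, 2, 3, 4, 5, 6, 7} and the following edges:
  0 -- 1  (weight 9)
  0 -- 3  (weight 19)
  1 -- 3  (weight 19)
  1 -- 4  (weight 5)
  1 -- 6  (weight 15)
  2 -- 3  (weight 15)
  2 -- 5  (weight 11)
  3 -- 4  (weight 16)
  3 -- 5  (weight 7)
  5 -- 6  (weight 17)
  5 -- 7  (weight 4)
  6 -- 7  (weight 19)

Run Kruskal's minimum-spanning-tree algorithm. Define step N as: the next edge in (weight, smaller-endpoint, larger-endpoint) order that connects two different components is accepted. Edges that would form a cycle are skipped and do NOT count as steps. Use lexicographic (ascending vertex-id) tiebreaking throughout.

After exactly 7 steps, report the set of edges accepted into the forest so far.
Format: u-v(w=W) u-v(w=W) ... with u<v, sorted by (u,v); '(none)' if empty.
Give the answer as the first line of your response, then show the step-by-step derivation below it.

0-1(w=9) 1-4(w=5) 1-6(w=15) 2-5(w=11) 3-4(w=16) 3-5(w=7) 5-7(w=4)

step 1: add edge 5-7 (w=4); MST = {5-7(w=4)}
step 2: add edge 1-4 (w=5); MST = {1-4(w=5) 5-7(w=4)}
step 3: add edge 3-5 (w=7); MST = {1-4(w=5) 3-5(w=7) 5-7(w=4)}
step 4: add edge 0-1 (w=9); MST = {0-1(w=9) 1-4(w=5) 3-5(w=7) 5-7(w=4)}
step 5: add edge 2-5 (w=11); MST = {0-1(w=9) 1-4(w=5) 2-5(w=11) 3-5(w=7) 5-7(w=4)}
step 6: add edge 1-6 (w=15); MST = {0-1(w=9) 1-4(w=5) 1-6(w=15) 2-5(w=11) 3-5(w=7) 5-7(w=4)}
step 7: add edge 3-4 (w=16); MST = {0-1(w=9) 1-4(w=5) 1-6(w=15) 2-5(w=11) 3-4(w=16) 3-5(w=7) 5-7(w=4)}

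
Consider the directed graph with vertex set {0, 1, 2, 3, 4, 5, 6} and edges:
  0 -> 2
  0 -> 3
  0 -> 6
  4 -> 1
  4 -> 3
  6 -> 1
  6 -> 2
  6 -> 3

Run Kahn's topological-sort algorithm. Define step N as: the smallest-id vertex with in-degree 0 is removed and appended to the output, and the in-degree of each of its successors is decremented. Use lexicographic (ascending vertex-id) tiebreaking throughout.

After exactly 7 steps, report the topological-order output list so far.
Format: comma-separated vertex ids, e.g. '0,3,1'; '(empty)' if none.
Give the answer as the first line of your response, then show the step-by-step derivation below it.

0,4,5,6,1,2,3

step 1: output 0; order=[0]; indeg=(0,2,1,2,0,0,0)
step 2: output 4; order=[0,4]; indeg=(0,1,1,1,0,0,0)
step 3: output 5; order=[0,4,5]; indeg=(0,1,1,1,0,0,0)
step 4: output 6; order=[0,4,5,6]; indeg=(0,0,0,0,0,0,0)
step 5: output 1; order=[0,4,5,6,1]; indeg=(0,0,0,0,0,0,0)
step 6: output 2; order=[0,4,5,6,1,2]; indeg=(0,0,0,0,0,0,0)
step 7: output 3; order=[0,4,5,6,1,2,3]; indeg=(0,0,0,0,0,0,0)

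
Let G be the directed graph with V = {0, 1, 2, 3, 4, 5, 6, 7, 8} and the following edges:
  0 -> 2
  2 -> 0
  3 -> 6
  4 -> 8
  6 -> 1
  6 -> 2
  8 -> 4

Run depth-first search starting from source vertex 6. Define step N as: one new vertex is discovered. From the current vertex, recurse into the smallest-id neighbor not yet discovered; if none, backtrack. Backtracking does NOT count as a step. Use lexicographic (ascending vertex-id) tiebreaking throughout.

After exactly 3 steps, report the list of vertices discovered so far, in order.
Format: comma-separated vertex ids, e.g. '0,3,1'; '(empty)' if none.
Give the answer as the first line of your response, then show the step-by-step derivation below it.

6,1,2

step 1: discover 6; path=6; order=6
step 2: discover 1; path=6>1; order=6,1
step 3: discover 2; path=6>2; order=6,1,2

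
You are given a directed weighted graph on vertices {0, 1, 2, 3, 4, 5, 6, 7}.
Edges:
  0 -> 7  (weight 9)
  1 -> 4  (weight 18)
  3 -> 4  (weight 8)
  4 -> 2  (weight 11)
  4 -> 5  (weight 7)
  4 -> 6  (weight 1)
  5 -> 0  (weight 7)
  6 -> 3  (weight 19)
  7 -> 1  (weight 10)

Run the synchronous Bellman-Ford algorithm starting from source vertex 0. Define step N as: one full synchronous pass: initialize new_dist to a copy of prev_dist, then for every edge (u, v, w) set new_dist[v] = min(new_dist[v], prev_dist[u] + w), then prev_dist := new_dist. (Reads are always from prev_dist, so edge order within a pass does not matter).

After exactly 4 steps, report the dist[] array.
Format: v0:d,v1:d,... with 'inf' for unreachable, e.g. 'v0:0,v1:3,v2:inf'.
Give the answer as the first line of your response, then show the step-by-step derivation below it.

v0:0,v1:19,v2:48,v3:inf,v4:37,v5:44,v6:38,v7:9

step 1: dist = v0:0,v1:inf,v2:inf,v3:inf,v4:inf,v5:inf,v6:inf,v7:9
step 2: dist = v0:0,v1:19,v2:inf,v3:inf,v4:inf,v5:inf,v6:inf,v7:9
step 3: dist = v0:0,v1:19,v2:inf,v3:inf,v4:37,v5:inf,v6:inf,v7:9
step 4: dist = v0:0,v1:19,v2:48,v3:inf,v4:37,v5:44,v6:38,v7:9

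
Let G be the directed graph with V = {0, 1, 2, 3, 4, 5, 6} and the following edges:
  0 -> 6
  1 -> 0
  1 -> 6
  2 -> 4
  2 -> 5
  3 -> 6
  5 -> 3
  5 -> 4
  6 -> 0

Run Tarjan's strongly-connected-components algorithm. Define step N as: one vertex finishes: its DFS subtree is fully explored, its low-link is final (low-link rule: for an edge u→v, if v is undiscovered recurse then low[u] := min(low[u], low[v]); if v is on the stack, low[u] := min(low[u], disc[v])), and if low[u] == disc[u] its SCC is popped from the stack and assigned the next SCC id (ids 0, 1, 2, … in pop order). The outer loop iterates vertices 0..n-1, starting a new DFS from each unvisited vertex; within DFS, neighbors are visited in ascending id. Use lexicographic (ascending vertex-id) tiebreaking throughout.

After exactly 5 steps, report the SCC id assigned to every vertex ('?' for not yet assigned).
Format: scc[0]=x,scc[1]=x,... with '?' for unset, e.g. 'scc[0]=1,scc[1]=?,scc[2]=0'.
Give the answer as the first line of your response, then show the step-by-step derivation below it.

scc[0]=0,scc[1]=1,scc[2]=?,scc[3]=3,scc[4]=2,scc[5]=?,scc[6]=0

step 1: low=(low[0]=0,low[1]=?,low[2]=?,low[3]=?,low[4]=?,low[5]=?,low[6]=0); scc=(scc[0]=?,scc[1]=?,scc[2]=?,scc[3]=?,scc[4]=?,scc[5]=?,scc[6]=?)
step 2: low=(low[0]=0,low[1]=?,low[2]=?,low[3]=?,low[4]=?,low[5]=?,low[6]=0); scc=(scc[0]=0,scc[1]=?,scc[2]=?,scc[3]=?,scc[4]=?,scc[5]=?,scc[6]=0)
step 3: low=(low[0]=0,low[1]=2,low[2]=?,low[3]=?,low[4]=?,low[5]=?,low[6]=0); scc=(scc[0]=0,scc[1]=1,scc[2]=?,scc[3]=?,scc[4]=?,scc[5]=?,scc[6]=0)
step 4: low=(low[0]=0,low[1]=2,low[2]=3,low[3]=?,low[4]=4,low[5]=?,low[6]=0); scc=(scc[0]=0,scc[1]=1,scc[2]=?,scc[3]=?,scc[4]=2,scc[5]=?,scc[6]=0)
step 5: low=(low[0]=0,low[1]=2,low[2]=3,low[3]=6,low[4]=4,low[5]=5,low[6]=0); scc=(scc[0]=0,scc[1]=1,scc[2]=?,scc[3]=3,scc[4]=2,scc[5]=?,scc[6]=0)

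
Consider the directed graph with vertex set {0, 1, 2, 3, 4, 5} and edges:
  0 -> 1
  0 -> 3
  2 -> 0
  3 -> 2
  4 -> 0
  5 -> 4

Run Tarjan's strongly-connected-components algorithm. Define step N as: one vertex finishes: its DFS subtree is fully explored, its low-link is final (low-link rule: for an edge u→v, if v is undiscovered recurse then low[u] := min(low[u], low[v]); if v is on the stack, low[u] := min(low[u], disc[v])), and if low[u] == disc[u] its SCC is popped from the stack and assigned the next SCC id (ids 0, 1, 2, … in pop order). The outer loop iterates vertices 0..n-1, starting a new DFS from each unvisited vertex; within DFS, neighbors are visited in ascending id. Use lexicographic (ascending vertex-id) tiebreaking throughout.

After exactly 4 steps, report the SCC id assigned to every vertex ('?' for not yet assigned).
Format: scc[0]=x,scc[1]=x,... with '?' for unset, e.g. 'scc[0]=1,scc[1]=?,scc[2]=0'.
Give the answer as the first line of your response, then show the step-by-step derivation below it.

scc[0]=1,scc[1]=0,scc[2]=1,scc[3]=1,scc[4]=?,scc[5]=?

step 1: low=(low[0]=0,low[1]=1,low[2]=?,low[3]=?,low[4]=?,low[5]=?); scc=(scc[0]=?,scc[1]=0,scc[2]=?,scc[3]=?,scc[4]=?,scc[5]=?)
step 2: low=(low[0]=0,low[1]=1,low[2]=0,low[3]=2,low[4]=?,low[5]=?); scc=(scc[0]=?,scc[1]=0,scc[2]=?,scc[3]=?,scc[4]=?,scc[5]=?)
step 3: low=(low[0]=0,low[1]=1,low[2]=0,low[3]=0,low[4]=?,low[5]=?); scc=(scc[0]=?,scc[1]=0,scc[2]=?,scc[3]=?,scc[4]=?,scc[5]=?)
step 4: low=(low[0]=0,low[1]=1,low[2]=0,low[3]=0,low[4]=?,low[5]=?); scc=(scc[0]=1,scc[1]=0,scc[2]=1,scc[3]=1,scc[4]=?,scc[5]=?)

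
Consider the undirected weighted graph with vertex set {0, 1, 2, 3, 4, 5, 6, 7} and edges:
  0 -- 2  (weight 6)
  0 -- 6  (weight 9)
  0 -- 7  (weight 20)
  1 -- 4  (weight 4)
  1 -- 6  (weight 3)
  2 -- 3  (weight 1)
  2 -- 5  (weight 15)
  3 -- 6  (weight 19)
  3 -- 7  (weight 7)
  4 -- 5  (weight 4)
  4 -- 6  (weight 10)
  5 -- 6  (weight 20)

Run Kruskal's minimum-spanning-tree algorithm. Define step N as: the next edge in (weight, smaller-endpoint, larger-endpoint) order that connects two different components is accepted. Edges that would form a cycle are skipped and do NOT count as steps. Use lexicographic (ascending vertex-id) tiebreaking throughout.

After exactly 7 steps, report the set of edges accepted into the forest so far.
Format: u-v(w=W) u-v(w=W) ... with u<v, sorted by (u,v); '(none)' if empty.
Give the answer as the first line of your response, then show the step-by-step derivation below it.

0-2(w=6) 0-6(w=9) 1-4(w=4) 1-6(w=3) 2-3(w=1) 3-7(w=7) 4-5(w=4)

step 1: add edge 2-3 (w=1); MST = {2-3(w=1)}
step 2: add edge 1-6 (w=3); MST = {1-6(w=3) 2-3(w=1)}
step 3: add edge 1-4 (w=4); MST = {1-4(w=4) 1-6(w=3) 2-3(w=1)}
step 4: add edge 4-5 (w=4); MST = {1-4(w=4) 1-6(w=3) 2-3(w=1) 4-5(w=4)}
step 5: add edge 0-2 (w=6); MST = {0-2(w=6) 1-4(w=4) 1-6(w=3) 2-3(w=1) 4-5(w=4)}
step 6: add edge 3-7 (w=7); MST = {0-2(w=6) 1-4(w=4) 1-6(w=3) 2-3(w=1) 3-7(w=7) 4-5(w=4)}
step 7: add edge 0-6 (w=9); MST = {0-2(w=6) 0-6(w=9) 1-4(w=4) 1-6(w=3) 2-3(w=1) 3-7(w=7) 4-5(w=4)}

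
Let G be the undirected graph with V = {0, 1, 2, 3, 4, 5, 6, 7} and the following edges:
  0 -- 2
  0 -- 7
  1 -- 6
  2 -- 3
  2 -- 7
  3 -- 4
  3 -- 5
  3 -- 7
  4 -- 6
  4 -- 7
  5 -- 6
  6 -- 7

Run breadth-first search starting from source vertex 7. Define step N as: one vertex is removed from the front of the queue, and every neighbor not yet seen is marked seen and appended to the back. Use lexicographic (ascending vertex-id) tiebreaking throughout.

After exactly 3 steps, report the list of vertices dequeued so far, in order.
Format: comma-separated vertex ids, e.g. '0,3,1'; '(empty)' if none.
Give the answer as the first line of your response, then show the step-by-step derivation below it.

7,0,2

step 1: dequeue 7; queue=[0,2,3,4,6]; order=7
step 2: dequeue 0; queue=[2,3,4,6]; order=7,0
step 3: dequeue 2; queue=[3,4,6]; order=7,0,2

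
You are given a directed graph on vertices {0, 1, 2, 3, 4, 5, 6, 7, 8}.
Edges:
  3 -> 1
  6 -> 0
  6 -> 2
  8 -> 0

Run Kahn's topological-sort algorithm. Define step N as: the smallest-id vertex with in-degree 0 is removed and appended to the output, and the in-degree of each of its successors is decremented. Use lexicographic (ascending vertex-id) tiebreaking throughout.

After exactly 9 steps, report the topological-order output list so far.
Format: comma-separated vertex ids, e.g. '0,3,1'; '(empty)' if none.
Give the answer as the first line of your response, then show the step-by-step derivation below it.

3,1,4,5,6,2,7,8,0

step 1: output 3; order=[3]; indeg=(2,0,1,0,0,0,0,0,0)
step 2: output 1; order=[3,1]; indeg=(2,0,1,0,0,0,0,0,0)
step 3: output 4; order=[3,1,4]; indeg=(2,0,1,0,0,0,0,0,0)
step 4: output 5; order=[3,1,4,5]; indeg=(2,0,1,0,0,0,0,0,0)
step 5: output 6; order=[3,1,4,5,6]; indeg=(1,0,0,0,0,0,0,0,0)
step 6: output 2; order=[3,1,4,5,6,2]; indeg=(1,0,0,0,0,0,0,0,0)
step 7: output 7; order=[3,1,4,5,6,2,7]; indeg=(1,0,0,0,0,0,0,0,0)
step 8: output 8; order=[3,1,4,5,6,2,7,8]; indeg=(0,0,0,0,0,0,0,0,0)
step 9: output 0; order=[3,1,4,5,6,2,7,8,0]; indeg=(0,0,0,0,0,0,0,0,0)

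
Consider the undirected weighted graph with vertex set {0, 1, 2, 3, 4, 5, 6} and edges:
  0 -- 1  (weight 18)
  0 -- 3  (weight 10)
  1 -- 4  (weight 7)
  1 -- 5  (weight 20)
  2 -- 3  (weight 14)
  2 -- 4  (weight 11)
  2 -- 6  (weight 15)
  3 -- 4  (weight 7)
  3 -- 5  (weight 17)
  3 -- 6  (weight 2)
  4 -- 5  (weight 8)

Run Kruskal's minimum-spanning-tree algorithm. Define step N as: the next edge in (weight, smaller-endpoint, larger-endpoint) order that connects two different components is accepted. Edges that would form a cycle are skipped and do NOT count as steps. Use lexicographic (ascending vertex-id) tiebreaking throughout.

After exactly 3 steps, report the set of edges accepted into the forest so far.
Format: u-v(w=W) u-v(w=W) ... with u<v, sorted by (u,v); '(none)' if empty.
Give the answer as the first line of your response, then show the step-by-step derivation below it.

1-4(w=7) 3-4(w=7) 3-6(w=2)

step 1: add edge 3-6 (w=2); MST = {3-6(w=2)}
step 2: add edge 1-4 (w=7); MST = {1-4(w=7) 3-6(w=2)}
step 3: add edge 3-4 (w=7); MST = {1-4(w=7) 3-4(w=7) 3-6(w=2)}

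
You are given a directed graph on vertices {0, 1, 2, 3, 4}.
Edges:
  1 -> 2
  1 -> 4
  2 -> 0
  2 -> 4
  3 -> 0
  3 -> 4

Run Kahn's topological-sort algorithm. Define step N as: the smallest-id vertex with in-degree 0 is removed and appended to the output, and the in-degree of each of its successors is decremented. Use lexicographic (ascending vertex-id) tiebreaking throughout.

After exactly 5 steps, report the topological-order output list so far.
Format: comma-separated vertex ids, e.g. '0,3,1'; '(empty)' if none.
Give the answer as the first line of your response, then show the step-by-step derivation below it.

1,2,3,0,4

step 1: output 1; order=[1]; indeg=(2,0,0,0,2)
step 2: output 2; order=[1,2]; indeg=(1,0,0,0,1)
step 3: output 3; order=[1,2,3]; indeg=(0,0,0,0,0)
step 4: output 0; order=[1,2,3,0]; indeg=(0,0,0,0,0)
step 5: output 4; order=[1,2,3,0,4]; indeg=(0,0,0,0,0)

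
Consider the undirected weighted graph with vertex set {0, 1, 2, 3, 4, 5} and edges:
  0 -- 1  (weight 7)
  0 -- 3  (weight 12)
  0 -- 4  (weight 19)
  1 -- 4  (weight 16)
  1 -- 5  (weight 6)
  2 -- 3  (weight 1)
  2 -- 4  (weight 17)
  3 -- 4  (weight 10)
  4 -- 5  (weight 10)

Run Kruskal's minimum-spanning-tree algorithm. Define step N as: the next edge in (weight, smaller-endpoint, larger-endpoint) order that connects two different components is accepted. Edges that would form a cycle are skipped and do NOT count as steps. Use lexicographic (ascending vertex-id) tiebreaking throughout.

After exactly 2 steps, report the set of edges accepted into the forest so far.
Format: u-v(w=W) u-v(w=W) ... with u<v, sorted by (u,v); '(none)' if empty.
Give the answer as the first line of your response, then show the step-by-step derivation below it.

1-5(w=6) 2-3(w=1)

step 1: add edge 2-3 (w=1); MST = {2-3(w=1)}
step 2: add edge 1-5 (w=6); MST = {1-5(w=6) 2-3(w=1)}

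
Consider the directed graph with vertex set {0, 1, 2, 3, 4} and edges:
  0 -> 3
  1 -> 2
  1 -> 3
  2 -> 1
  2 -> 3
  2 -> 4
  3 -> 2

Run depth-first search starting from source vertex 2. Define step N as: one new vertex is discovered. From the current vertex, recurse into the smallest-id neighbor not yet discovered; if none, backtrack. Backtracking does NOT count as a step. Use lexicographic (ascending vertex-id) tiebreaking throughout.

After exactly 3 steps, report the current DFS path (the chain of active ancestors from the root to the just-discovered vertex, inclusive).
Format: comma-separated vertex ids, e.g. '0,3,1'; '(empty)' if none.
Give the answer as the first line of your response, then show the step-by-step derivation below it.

2,1,3

step 1: discover 2; path=2; order=2
step 2: discover 1; path=2>1; order=2,1
step 3: discover 3; path=2>1>3; order=2,1,3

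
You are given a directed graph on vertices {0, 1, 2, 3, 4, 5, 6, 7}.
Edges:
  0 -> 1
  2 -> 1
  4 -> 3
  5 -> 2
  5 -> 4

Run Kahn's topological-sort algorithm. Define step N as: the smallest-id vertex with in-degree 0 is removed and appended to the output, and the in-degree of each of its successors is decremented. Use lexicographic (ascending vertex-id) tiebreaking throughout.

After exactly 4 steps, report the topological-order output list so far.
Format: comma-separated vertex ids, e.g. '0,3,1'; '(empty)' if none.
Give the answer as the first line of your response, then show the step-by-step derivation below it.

0,5,2,1

step 1: output 0; order=[0]; indeg=(0,1,1,1,1,0,0,0)
step 2: output 5; order=[0,5]; indeg=(0,1,0,1,0,0,0,0)
step 3: output 2; order=[0,5,2]; indeg=(0,0,0,1,0,0,0,0)
step 4: output 1; order=[0,5,2,1]; indeg=(0,0,0,1,0,0,0,0)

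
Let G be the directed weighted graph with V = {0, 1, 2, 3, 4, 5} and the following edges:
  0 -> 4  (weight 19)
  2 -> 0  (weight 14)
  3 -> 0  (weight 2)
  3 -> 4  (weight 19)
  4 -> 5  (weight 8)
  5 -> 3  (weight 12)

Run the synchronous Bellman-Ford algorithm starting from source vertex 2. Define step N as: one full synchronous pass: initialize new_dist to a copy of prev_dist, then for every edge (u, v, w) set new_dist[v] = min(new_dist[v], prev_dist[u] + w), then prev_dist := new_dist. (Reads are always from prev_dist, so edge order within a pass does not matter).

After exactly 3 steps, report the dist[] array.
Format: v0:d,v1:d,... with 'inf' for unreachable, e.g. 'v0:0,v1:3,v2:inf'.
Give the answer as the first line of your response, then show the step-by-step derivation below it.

v0:14,v1:inf,v2:0,v3:inf,v4:33,v5:41

step 1: dist = v0:14,v1:inf,v2:0,v3:inf,v4:inf,v5:inf
step 2: dist = v0:14,v1:inf,v2:0,v3:inf,v4:33,v5:inf
step 3: dist = v0:14,v1:inf,v2:0,v3:inf,v4:33,v5:41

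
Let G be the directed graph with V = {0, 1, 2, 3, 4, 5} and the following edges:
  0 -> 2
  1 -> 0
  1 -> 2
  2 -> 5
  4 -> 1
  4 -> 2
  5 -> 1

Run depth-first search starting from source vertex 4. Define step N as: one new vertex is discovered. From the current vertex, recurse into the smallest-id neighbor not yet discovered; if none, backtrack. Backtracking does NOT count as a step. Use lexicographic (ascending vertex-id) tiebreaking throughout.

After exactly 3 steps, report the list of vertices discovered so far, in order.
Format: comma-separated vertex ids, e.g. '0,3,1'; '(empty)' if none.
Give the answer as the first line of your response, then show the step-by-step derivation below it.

4,1,0

step 1: discover 4; path=4; order=4
step 2: discover 1; path=4>1; order=4,1
step 3: discover 0; path=4>1>0; order=4,1,0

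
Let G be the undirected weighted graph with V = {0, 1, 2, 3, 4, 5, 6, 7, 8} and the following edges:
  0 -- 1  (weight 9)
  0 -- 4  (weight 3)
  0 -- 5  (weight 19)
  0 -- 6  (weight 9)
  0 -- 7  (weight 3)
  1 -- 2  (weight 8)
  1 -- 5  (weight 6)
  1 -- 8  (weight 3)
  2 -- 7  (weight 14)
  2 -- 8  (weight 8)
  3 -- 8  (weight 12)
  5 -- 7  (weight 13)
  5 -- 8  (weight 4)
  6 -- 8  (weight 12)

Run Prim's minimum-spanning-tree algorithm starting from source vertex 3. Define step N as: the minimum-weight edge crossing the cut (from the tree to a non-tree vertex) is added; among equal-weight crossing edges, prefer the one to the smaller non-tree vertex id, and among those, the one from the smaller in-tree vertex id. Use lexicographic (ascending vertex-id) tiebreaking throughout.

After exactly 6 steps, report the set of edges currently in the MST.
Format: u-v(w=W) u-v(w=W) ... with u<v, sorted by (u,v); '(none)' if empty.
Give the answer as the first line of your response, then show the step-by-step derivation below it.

0-1(w=9) 0-4(w=3) 1-2(w=8) 1-8(w=3) 3-8(w=12) 5-8(w=4)

step 1: add edge 3-8 (w=12); MST = {3-8(w=12)}
step 2: add edge 1-8 (w=3); MST = {1-8(w=3) 3-8(w=12)}
step 3: add edge 5-8 (w=4); MST = {1-8(w=3) 3-8(w=12) 5-8(w=4)}
step 4: add edge 1-2 (w=8); MST = {1-2(w=8) 1-8(w=3) 3-8(w=12) 5-8(w=4)}
step 5: add edge 0-1 (w=9); MST = {0-1(w=9) 1-2(w=8) 1-8(w=3) 3-8(w=12) 5-8(w=4)}
step 6: add edge 0-4 (w=3); MST = {0-1(w=9) 0-4(w=3) 1-2(w=8) 1-8(w=3) 3-8(w=12) 5-8(w=4)}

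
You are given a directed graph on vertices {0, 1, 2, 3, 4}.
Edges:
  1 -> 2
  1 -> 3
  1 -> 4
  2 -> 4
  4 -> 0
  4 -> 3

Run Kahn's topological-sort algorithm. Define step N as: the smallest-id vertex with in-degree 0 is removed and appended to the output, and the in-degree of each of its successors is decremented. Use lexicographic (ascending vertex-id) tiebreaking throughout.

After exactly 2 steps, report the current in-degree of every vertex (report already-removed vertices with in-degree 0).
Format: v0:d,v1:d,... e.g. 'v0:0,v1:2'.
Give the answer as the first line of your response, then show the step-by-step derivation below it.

v0:1,v1:0,v2:0,v3:1,v4:0

step 1: output 1; order=[1]; indeg=(1,0,0,1,1)
step 2: output 2; order=[1,2]; indeg=(1,0,0,1,0)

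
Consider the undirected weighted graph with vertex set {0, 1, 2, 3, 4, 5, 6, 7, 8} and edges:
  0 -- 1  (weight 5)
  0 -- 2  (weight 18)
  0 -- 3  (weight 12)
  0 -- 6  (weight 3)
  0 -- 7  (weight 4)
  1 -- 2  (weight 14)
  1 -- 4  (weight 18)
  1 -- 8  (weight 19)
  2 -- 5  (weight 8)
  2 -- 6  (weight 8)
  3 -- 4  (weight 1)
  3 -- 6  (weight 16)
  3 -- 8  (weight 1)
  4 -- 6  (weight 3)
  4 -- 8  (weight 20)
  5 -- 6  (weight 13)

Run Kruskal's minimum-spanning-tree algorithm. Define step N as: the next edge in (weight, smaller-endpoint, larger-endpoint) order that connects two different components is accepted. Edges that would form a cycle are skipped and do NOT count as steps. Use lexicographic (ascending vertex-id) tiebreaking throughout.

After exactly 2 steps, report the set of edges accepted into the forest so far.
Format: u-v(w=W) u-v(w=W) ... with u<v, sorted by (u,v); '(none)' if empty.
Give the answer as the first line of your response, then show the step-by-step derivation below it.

3-4(w=1) 3-8(w=1)

step 1: add edge 3-4 (w=1); MST = {3-4(w=1)}
step 2: add edge 3-8 (w=1); MST = {3-4(w=1) 3-8(w=1)}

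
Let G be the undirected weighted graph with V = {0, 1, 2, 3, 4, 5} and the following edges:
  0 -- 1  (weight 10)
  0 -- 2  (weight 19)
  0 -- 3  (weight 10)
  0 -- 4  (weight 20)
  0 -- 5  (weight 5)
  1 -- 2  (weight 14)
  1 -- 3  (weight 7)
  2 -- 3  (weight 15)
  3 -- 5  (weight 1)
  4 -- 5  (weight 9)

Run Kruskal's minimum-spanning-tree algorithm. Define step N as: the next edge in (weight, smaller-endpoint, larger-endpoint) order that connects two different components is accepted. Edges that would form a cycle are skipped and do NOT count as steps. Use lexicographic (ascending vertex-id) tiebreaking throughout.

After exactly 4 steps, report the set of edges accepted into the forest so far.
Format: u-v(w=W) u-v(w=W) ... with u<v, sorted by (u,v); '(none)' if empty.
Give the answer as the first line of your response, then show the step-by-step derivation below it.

0-5(w=5) 1-3(w=7) 3-5(w=1) 4-5(w=9)

step 1: add edge 3-5 (w=1); MST = {3-5(w=1)}
step 2: add edge 0-5 (w=5); MST = {0-5(w=5) 3-5(w=1)}
step 3: add edge 1-3 (w=7); MST = {0-5(w=5) 1-3(w=7) 3-5(w=1)}
step 4: add edge 4-5 (w=9); MST = {0-5(w=5) 1-3(w=7) 3-5(w=1) 4-5(w=9)}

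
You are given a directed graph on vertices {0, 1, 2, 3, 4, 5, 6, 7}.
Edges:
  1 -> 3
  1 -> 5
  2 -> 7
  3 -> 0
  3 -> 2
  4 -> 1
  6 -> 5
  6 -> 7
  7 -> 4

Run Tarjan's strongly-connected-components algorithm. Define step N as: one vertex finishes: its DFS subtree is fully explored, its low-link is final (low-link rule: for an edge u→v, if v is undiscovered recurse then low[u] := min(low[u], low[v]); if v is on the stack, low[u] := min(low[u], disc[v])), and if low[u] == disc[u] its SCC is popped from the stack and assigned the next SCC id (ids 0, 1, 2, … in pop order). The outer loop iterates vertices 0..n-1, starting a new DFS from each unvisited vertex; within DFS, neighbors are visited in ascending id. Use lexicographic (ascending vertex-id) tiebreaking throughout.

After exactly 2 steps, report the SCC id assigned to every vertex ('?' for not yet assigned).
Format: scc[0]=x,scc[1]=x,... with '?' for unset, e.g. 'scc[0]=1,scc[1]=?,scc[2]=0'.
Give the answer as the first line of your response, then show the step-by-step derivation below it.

scc[0]=0,scc[1]=?,scc[2]=?,scc[3]=?,scc[4]=?,scc[5]=?,scc[6]=?,scc[7]=?

step 1: low=(low[0]=0,low[1]=?,low[2]=?,low[3]=?,low[4]=?,low[5]=?,low[6]=?,low[7]=?); scc=(scc[0]=0,scc[1]=?,scc[2]=?,scc[3]=?,scc[4]=?,scc[5]=?,scc[6]=?,scc[7]=?)
step 2: low=(low[0]=0,low[1]=1,low[2]=3,low[3]=2,low[4]=1,low[5]=?,low[6]=?,low[7]=4); scc=(scc[0]=0,scc[1]=?,scc[2]=?,scc[3]=?,scc[4]=?,scc[5]=?,scc[6]=?,scc[7]=?)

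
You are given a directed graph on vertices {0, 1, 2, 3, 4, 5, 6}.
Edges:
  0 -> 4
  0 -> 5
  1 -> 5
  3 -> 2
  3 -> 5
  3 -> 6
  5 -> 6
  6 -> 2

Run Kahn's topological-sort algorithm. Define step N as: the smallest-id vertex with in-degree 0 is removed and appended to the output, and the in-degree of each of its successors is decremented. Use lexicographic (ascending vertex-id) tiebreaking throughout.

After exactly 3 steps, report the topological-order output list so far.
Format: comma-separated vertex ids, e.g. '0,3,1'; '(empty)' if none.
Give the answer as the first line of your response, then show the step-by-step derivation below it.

0,1,3

step 1: output 0; order=[0]; indeg=(0,0,2,0,0,2,2)
step 2: output 1; order=[0,1]; indeg=(0,0,2,0,0,1,2)
step 3: output 3; order=[0,1,3]; indeg=(0,0,1,0,0,0,1)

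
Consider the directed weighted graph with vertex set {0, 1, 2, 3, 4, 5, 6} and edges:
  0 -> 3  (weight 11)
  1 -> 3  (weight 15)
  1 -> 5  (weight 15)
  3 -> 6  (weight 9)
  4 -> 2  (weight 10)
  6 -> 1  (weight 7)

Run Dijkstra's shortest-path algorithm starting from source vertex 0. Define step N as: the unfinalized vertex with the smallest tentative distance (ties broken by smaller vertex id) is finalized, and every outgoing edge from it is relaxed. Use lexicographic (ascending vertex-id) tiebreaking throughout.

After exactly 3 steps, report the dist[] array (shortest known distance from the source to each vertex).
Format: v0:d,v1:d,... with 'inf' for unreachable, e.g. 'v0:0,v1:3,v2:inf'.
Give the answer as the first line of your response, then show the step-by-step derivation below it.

v0:0,v1:27,v2:inf,v3:11,v4:inf,v5:inf,v6:20

step 1: dist = v0:0,v1:inf,v2:inf,v3:11,v4:inf,v5:inf,v6:inf
step 2: dist = v0:0,v1:inf,v2:inf,v3:11,v4:inf,v5:inf,v6:20
step 3: dist = v0:0,v1:27,v2:inf,v3:11,v4:inf,v5:inf,v6:20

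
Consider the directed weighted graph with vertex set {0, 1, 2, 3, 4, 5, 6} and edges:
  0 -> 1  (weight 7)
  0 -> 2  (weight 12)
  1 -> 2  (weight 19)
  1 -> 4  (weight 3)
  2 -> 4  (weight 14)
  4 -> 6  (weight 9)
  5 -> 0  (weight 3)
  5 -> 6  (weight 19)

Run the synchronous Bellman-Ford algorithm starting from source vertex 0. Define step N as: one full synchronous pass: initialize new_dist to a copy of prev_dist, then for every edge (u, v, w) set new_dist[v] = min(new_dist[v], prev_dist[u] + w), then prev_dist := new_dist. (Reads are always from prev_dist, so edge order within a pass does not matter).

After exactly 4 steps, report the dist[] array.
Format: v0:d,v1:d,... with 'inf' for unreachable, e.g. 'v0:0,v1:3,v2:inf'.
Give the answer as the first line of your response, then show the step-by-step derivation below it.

v0:0,v1:7,v2:12,v3:inf,v4:10,v5:inf,v6:19

step 1: dist = v0:0,v1:7,v2:12,v3:inf,v4:inf,v5:inf,v6:inf
step 2: dist = v0:0,v1:7,v2:12,v3:inf,v4:10,v5:inf,v6:inf
step 3: dist = v0:0,v1:7,v2:12,v3:inf,v4:10,v5:inf,v6:19
step 4: dist = v0:0,v1:7,v2:12,v3:inf,v4:10,v5:inf,v6:19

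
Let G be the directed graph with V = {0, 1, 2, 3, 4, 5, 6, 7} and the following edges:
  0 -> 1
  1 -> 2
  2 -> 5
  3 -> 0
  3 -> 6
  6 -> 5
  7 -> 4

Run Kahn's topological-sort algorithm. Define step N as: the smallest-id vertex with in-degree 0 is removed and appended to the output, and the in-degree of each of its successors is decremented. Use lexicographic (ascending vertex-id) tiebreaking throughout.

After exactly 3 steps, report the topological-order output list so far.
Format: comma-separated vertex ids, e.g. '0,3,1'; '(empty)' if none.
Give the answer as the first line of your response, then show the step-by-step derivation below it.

3,0,1

step 1: output 3; order=[3]; indeg=(0,1,1,0,1,2,0,0)
step 2: output 0; order=[3,0]; indeg=(0,0,1,0,1,2,0,0)
step 3: output 1; order=[3,0,1]; indeg=(0,0,0,0,1,2,0,0)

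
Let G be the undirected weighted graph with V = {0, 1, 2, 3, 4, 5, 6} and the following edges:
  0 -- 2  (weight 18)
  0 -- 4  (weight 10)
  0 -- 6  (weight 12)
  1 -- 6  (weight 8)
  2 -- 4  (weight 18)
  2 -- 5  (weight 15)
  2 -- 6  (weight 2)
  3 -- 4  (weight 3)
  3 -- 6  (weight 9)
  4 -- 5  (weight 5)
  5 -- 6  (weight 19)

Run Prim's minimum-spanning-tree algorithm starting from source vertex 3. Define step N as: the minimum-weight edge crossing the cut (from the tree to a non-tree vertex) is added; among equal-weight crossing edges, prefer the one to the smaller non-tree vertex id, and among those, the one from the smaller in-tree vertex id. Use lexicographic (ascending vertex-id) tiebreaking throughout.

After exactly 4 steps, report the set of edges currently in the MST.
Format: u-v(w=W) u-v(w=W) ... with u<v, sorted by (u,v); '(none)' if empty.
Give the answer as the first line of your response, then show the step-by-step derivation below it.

2-6(w=2) 3-4(w=3) 3-6(w=9) 4-5(w=5)

step 1: add edge 3-4 (w=3); MST = {3-4(w=3)}
step 2: add edge 4-5 (w=5); MST = {3-4(w=3) 4-5(w=5)}
step 3: add edge 3-6 (w=9); MST = {3-4(w=3) 3-6(w=9) 4-5(w=5)}
step 4: add edge 2-6 (w=2); MST = {2-6(w=2) 3-4(w=3) 3-6(w=9) 4-5(w=5)}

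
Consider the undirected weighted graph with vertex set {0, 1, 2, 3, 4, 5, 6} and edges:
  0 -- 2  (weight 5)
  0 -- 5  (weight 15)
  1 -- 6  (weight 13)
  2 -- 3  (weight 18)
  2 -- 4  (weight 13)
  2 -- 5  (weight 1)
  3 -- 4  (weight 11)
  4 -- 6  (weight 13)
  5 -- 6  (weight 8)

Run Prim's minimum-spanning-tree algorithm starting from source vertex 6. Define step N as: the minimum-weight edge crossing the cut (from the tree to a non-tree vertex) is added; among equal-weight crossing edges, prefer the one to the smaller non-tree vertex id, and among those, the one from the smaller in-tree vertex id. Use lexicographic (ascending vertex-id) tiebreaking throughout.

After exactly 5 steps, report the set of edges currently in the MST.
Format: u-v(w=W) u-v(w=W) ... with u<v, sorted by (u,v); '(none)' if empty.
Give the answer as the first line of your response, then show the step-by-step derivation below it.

0-2(w=5) 1-6(w=13) 2-4(w=13) 2-5(w=1) 5-6(w=8)

step 1: add edge 5-6 (w=8); MST = {5-6(w=8)}
step 2: add edge 2-5 (w=1); MST = {2-5(w=1) 5-6(w=8)}
step 3: add edge 0-2 (w=5); MST = {0-2(w=5) 2-5(w=1) 5-6(w=8)}
step 4: add edge 1-6 (w=13); MST = {0-2(w=5) 1-6(w=13) 2-5(w=1) 5-6(w=8)}
step 5: add edge 2-4 (w=13); MST = {0-2(w=5) 1-6(w=13) 2-4(w=13) 2-5(w=1) 5-6(w=8)}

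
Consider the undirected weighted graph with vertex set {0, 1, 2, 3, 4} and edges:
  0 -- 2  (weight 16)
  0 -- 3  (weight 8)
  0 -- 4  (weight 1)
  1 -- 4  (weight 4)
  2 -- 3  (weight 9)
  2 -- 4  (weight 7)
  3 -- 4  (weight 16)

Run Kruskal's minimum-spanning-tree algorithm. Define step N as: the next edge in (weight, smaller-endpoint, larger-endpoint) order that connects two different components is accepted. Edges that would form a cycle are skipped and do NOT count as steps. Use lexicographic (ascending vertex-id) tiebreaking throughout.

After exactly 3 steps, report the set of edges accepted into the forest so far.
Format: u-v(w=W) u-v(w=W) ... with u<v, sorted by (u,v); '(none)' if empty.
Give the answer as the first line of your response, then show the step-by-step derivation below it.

0-4(w=1) 1-4(w=4) 2-4(w=7)

step 1: add edge 0-4 (w=1); MST = {0-4(w=1)}
step 2: add edge 1-4 (w=4); MST = {0-4(w=1) 1-4(w=4)}
step 3: add edge 2-4 (w=7); MST = {0-4(w=1) 1-4(w=4) 2-4(w=7)}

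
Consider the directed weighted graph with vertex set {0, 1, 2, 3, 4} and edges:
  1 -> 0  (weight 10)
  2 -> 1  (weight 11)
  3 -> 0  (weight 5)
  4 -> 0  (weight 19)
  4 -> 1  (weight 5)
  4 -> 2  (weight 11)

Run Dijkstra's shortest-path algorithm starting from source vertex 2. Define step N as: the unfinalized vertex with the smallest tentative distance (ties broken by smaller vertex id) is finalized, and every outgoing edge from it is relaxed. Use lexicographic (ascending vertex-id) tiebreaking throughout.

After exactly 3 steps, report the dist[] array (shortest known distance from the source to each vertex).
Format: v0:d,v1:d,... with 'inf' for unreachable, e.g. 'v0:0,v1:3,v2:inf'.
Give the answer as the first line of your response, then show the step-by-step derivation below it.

v0:21,v1:11,v2:0,v3:inf,v4:inf

step 1: dist = v0:inf,v1:11,v2:0,v3:inf,v4:inf
step 2: dist = v0:21,v1:11,v2:0,v3:inf,v4:inf
step 3: dist = v0:21,v1:11,v2:0,v3:inf,v4:inf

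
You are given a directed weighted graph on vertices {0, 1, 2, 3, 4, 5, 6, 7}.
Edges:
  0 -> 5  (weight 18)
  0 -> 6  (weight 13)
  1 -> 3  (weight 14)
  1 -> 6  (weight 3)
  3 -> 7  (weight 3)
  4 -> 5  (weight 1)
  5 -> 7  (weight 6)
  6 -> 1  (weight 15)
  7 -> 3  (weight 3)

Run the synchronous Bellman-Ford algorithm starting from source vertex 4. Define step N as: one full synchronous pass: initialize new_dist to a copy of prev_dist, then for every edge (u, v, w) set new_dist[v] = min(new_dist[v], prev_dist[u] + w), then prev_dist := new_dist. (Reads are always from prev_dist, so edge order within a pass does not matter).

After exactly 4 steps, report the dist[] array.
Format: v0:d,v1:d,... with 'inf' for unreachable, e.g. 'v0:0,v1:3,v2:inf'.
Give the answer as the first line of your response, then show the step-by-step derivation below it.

v0:inf,v1:inf,v2:inf,v3:10,v4:0,v5:1,v6:inf,v7:7

step 1: dist = v0:inf,v1:inf,v2:inf,v3:inf,v4:0,v5:1,v6:inf,v7:inf
step 2: dist = v0:inf,v1:inf,v2:inf,v3:inf,v4:0,v5:1,v6:inf,v7:7
step 3: dist = v0:inf,v1:inf,v2:inf,v3:10,v4:0,v5:1,v6:inf,v7:7
step 4: dist = v0:inf,v1:inf,v2:inf,v3:10,v4:0,v5:1,v6:inf,v7:7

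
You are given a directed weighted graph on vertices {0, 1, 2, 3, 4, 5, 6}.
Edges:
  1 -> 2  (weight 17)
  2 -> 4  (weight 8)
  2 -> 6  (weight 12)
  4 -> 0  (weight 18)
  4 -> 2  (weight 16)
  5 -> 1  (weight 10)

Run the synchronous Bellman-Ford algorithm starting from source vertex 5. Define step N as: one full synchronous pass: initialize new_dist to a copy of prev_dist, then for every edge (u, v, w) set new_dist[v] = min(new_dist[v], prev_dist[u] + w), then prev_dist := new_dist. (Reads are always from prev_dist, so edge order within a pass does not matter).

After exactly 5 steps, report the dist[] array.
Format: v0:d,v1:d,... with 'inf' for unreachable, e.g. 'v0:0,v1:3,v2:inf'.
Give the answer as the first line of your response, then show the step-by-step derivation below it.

v0:53,v1:10,v2:27,v3:inf,v4:35,v5:0,v6:39

step 1: dist = v0:inf,v1:10,v2:inf,v3:inf,v4:inf,v5:0,v6:inf
step 2: dist = v0:inf,v1:10,v2:27,v3:inf,v4:inf,v5:0,v6:inf
step 3: dist = v0:inf,v1:10,v2:27,v3:inf,v4:35,v5:0,v6:39
step 4: dist = v0:53,v1:10,v2:27,v3:inf,v4:35,v5:0,v6:39
step 5: dist = v0:53,v1:10,v2:27,v3:inf,v4:35,v5:0,v6:39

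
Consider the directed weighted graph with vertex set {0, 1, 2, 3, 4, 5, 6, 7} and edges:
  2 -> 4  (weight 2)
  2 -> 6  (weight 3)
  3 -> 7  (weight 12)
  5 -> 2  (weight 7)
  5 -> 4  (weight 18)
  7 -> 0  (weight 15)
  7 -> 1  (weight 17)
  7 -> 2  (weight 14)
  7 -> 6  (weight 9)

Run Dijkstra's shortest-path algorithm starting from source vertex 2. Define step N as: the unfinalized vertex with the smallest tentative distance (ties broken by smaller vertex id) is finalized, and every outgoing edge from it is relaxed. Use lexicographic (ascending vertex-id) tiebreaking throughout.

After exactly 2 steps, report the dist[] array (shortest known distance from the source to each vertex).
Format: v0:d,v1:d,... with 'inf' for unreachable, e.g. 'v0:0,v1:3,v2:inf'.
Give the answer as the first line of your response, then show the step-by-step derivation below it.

v0:inf,v1:inf,v2:0,v3:inf,v4:2,v5:inf,v6:3,v7:inf

step 1: dist = v0:inf,v1:inf,v2:0,v3:inf,v4:2,v5:inf,v6:3,v7:inf
step 2: dist = v0:inf,v1:inf,v2:0,v3:inf,v4:2,v5:inf,v6:3,v7:inf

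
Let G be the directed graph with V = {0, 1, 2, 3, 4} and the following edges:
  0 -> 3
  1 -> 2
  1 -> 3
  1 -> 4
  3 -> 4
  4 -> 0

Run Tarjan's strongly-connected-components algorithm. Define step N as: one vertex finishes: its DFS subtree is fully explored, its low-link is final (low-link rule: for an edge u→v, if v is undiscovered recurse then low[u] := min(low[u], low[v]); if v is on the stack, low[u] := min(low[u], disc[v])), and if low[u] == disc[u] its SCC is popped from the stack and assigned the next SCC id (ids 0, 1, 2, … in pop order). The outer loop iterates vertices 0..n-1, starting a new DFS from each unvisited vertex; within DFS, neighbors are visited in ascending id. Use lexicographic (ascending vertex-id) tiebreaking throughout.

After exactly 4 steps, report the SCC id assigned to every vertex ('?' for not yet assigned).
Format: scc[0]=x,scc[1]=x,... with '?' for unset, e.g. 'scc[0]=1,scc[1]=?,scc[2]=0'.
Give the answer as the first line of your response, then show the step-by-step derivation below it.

scc[0]=0,scc[1]=?,scc[2]=1,scc[3]=0,scc[4]=0

step 1: low=(low[0]=0,low[1]=?,low[2]=?,low[3]=1,low[4]=0); scc=(scc[0]=?,scc[1]=?,scc[2]=?,scc[3]=?,scc[4]=?)
step 2: low=(low[0]=0,low[1]=?,low[2]=?,low[3]=0,low[4]=0); scc=(scc[0]=?,scc[1]=?,scc[2]=?,scc[3]=?,scc[4]=?)
step 3: low=(low[0]=0,low[1]=?,low[2]=?,low[3]=0,low[4]=0); scc=(scc[0]=0,scc[1]=?,scc[2]=?,scc[3]=0,scc[4]=0)
step 4: low=(low[0]=0,low[1]=3,low[2]=4,low[3]=0,low[4]=0); scc=(scc[0]=0,scc[1]=?,scc[2]=1,scc[3]=0,scc[4]=0)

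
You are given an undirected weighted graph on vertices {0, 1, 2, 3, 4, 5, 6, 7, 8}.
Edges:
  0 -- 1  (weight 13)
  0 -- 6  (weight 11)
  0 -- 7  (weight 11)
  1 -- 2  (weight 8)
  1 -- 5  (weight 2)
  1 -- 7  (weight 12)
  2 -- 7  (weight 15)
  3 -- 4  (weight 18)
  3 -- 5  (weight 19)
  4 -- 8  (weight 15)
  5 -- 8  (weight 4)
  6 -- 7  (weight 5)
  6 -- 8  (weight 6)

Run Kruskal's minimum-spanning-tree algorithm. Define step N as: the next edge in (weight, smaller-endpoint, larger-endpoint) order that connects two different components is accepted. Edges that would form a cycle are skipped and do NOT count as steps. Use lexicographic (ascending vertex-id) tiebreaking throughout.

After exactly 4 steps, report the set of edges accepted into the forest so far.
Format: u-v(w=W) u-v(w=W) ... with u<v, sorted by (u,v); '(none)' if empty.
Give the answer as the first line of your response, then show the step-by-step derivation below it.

1-5(w=2) 5-8(w=4) 6-7(w=5) 6-8(w=6)

step 1: add edge 1-5 (w=2); MST = {1-5(w=2)}
step 2: add edge 5-8 (w=4); MST = {1-5(w=2) 5-8(w=4)}
step 3: add edge 6-7 (w=5); MST = {1-5(w=2) 5-8(w=4) 6-7(w=5)}
step 4: add edge 6-8 (w=6); MST = {1-5(w=2) 5-8(w=4) 6-7(w=5) 6-8(w=6)}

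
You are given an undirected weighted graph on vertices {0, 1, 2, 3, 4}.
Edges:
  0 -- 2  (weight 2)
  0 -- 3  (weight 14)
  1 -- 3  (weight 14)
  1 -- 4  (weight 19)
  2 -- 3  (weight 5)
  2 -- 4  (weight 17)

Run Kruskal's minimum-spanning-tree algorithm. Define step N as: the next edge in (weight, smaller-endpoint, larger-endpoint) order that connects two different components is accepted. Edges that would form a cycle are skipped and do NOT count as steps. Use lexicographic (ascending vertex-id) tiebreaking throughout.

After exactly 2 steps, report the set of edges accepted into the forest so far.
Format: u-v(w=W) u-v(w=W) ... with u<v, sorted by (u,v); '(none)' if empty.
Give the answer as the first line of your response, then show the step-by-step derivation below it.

0-2(w=2) 2-3(w=5)

step 1: add edge 0-2 (w=2); MST = {0-2(w=2)}
step 2: add edge 2-3 (w=5); MST = {0-2(w=2) 2-3(w=5)}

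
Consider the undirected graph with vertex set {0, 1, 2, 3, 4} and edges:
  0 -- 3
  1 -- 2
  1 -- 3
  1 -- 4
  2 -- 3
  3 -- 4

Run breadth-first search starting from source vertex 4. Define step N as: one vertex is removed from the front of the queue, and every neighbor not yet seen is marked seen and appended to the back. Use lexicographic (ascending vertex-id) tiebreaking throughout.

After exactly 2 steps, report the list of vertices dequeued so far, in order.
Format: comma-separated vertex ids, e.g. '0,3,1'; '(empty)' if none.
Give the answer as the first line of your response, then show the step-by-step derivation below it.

4,1

step 1: dequeue 4; queue=[1,3]; order=4
step 2: dequeue 1; queue=[3,2]; order=4,1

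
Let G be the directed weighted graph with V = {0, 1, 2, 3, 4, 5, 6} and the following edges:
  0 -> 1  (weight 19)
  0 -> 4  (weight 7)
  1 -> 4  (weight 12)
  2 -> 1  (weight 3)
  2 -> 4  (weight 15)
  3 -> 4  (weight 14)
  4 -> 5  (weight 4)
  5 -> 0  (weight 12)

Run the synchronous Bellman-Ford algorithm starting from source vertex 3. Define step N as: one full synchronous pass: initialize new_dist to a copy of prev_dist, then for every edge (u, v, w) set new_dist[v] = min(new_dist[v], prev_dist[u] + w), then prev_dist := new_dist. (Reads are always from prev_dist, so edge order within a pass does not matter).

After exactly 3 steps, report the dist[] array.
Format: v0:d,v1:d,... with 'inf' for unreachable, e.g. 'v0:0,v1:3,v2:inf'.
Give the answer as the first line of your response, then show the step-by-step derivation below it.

v0:30,v1:inf,v2:inf,v3:0,v4:14,v5:18,v6:inf

step 1: dist = v0:inf,v1:inf,v2:inf,v3:0,v4:14,v5:inf,v6:inf
step 2: dist = v0:inf,v1:inf,v2:inf,v3:0,v4:14,v5:18,v6:inf
step 3: dist = v0:30,v1:inf,v2:inf,v3:0,v4:14,v5:18,v6:inf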